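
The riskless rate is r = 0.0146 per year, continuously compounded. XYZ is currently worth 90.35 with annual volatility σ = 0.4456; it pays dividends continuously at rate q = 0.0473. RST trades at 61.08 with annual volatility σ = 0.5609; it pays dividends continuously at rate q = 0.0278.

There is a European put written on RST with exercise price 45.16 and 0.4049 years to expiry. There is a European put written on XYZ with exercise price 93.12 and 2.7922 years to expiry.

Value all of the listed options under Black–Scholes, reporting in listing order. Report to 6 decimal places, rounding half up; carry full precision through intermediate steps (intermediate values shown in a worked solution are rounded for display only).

price(RST put K=45.16) = 2.094163
price(XYZ put K=93.12) = 29.894611

[RST put K=45.16]
σ√T = 0.5609·√0.4049 = 0.356911
d₁ = (ln(S/K) + (r−q+σ²/2)T) / (σ√T) = (ln(61.08/45.16) + (0.0146−0.0278+0.5609²/2)·0.4049) / 0.356911 = (0.301973 + 0.058348) / 0.356911 = 1.009555
d₂ = d₁ − σ√T = 1.009555 − 0.356911 = 0.652644
e^{−rT} = 0.994106
e^{−qT} = 0.988807
N(−d₁) = 0.156354,  N(−d₂) = 0.256993
price = K·e^{−rT}·N(−d₂) − S·e^{−qT}·N(−d₁) = 11.537394 − 9.443230 = 2.094163
[XYZ put K=93.12]
σ√T = 0.4456·√2.7922 = 0.744592
d₁ = (ln(S/K) + (r−q+σ²/2)T) / (σ√T) = (ln(90.35/93.12) + (0.0146−0.0473+0.4456²/2)·2.7922) / 0.744592 = (-0.030198 + 0.185904) / 0.744592 = 0.209116
d₂ = d₁ − σ√T = 0.209116 − 0.744592 = -0.535477
e^{−rT} = 0.960054
e^{−qT} = 0.876279
N(−d₁) = 0.417179,  N(−d₂) = 0.703840
price = K·e^{−rT}·N(−d₂) − S·e^{−qT}·N(−d₁) = 62.923417 − 33.028806 = 29.894611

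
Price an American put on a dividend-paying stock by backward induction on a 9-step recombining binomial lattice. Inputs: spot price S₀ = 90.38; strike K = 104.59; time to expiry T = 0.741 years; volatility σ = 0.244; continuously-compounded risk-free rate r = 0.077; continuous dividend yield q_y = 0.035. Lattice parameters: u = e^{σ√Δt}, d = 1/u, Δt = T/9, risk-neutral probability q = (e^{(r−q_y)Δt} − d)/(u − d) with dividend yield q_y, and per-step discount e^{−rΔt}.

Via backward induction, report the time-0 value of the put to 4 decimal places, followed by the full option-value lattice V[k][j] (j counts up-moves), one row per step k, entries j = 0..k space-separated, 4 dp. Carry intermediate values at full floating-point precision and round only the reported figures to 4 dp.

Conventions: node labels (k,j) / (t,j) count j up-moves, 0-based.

Δt=0.08233  u=1.07252  d=0.93238  q=0.50722  discount=0.99368
step 9 (expiry): payoffs max(K−S,0) = 56.4599 49.2258 40.9044 31.3322 20.3213 7.6555 0.0000 0.0000 0.0000 0.0000
k=8: (k=8,j=0): S=51.6206, K−S=52.9694, hold=52.4570 ⇒ V=52.9694 exercise | (k=8,j=1): S=59.3793, K−S=45.2107, hold=44.7206 ⇒ V=45.2107 exercise | (k=8,j=2): S=68.3042, K−S=36.2858, hold=35.8214 ⇒ V=36.2858 exercise | (k=8,j=3): S=78.5706, K−S=26.0194, hold=25.5845 ⇒ V=26.0194 exercise | (k=8,j=4): S=90.3800, K−S=14.2100, hold=13.8091 ⇒ V=14.2100 exercise | (k=8,j=5): S=103.9644, K−S=0.6256, hold=3.7486 ⇒ V=3.7486 continue | (k=8,j=6): S=119.5906, K−S=0.0000, hold=0.0000 ⇒ V=0.0000 continue | (k=8,j=7): S=137.5655, K−S=0.0000, hold=0.0000 ⇒ V=0.0000 continue | (k=8,j=8): S=158.2420, K−S=0.0000, hold=0.0000 ⇒ V=0.0000 continue
k=7: (k=7,j=0): S=55.3642, K−S=49.2258, hold=48.7241 ⇒ V=49.2258 exercise | (k=7,j=1): S=63.6856, K−S=40.9044, hold=40.4267 ⇒ V=40.9044 exercise | (k=7,j=2): S=73.2578, K−S=31.3322, hold=30.8820 ⇒ V=31.3322 exercise | (k=7,j=3): S=84.2687, K−S=20.3213, hold=19.9028 ⇒ V=20.3213 exercise | (k=7,j=4): S=96.9345, K−S=7.6555, hold=8.8475 ⇒ V=8.8475 continue | (k=7,j=5): S=111.5041, K−S=0.0000, hold=1.8356 ⇒ V=1.8356 continue | (k=7,j=6): S=128.2636, K−S=0.0000, hold=0.0000 ⇒ V=0.0000 continue | (k=7,j=7): S=147.5420, K−S=0.0000, hold=0.0000 ⇒ V=0.0000 continue
k=6: (k=6,j=0): S=59.3793, K−S=45.2107, hold=44.7206 ⇒ V=45.2107 exercise | (k=6,j=1): S=68.3042, K−S=36.2858, hold=35.8214 ⇒ V=36.2858 exercise | (k=6,j=2): S=78.5706, K−S=26.0194, hold=25.5845 ⇒ V=26.0194 exercise | (k=6,j=3): S=90.3800, K−S=14.2100, hold=14.4099 ⇒ V=14.4099 continue | (k=6,j=4): S=103.9644, K−S=0.6256, hold=5.2574 ⇒ V=5.2574 continue | (k=6,j=5): S=119.5906, K−S=0.0000, hold=0.8988 ⇒ V=0.8988 continue | (k=6,j=6): S=137.5655, K−S=0.0000, hold=0.0000 ⇒ V=0.0000 continue
k=5: (k=5,j=0): S=63.6856, K−S=40.9044, hold=40.4267 ⇒ V=40.9044 exercise | (k=5,j=1): S=73.2578, K−S=31.3322, hold=30.8820 ⇒ V=31.3322 exercise | (k=5,j=2): S=84.2687, K−S=20.3213, hold=20.0036 ⇒ V=20.3213 exercise | (k=5,j=3): S=96.9345, K−S=7.6555, hold=9.7058 ⇒ V=9.7058 continue | (k=5,j=4): S=111.5041, K−S=0.0000, hold=3.0274 ⇒ V=3.0274 continue | (k=5,j=5): S=128.2636, K−S=0.0000, hold=0.4401 ⇒ V=0.4401 continue
k=4: (k=4,j=0): S=68.3042, K−S=36.2858, hold=35.8214 ⇒ V=36.2858 exercise | (k=4,j=1): S=78.5706, K−S=26.0194, hold=25.5845 ⇒ V=26.0194 exercise | (k=4,j=2): S=90.3800, K−S=14.2100, hold=14.8425 ⇒ V=14.8425 continue | (k=4,j=3): S=103.9644, K−S=0.6256, hold=6.2785 ⇒ V=6.2785 continue | (k=4,j=4): S=119.5906, K−S=0.0000, hold=1.7042 ⇒ V=1.7042 continue
k=3: (k=3,j=0): S=73.2578, K−S=31.3322, hold=30.8820 ⇒ V=31.3322 exercise | (k=3,j=1): S=84.2687, K−S=20.3213, hold=20.2216 ⇒ V=20.3213 exercise | (k=3,j=2): S=96.9345, K−S=7.6555, hold=10.4323 ⇒ V=10.4323 continue | (k=3,j=3): S=111.5041, K−S=0.0000, hold=3.9333 ⇒ V=3.9333 continue
k=2: (k=2,j=0): S=78.5706, K−S=26.0194, hold=25.5845 ⇒ V=26.0194 exercise | (k=2,j=1): S=90.3800, K−S=14.2100, hold=15.2087 ⇒ V=15.2087 continue | (k=2,j=2): S=103.9644, K−S=0.6256, hold=7.0908 ⇒ V=7.0908 continue
k=1: (k=1,j=0): S=84.2687, K−S=20.3213, hold=20.4062 ⇒ V=20.4062 continue | (k=1,j=1): S=96.9345, K−S=7.6555, hold=11.0210 ⇒ V=11.0210 continue
k=0: (k=0,j=0): S=90.3800, K−S=14.2100, hold=15.5469 ⇒ V=15.5469 continue

price = 15.5469
tree:
15.5469
20.4062 11.0210
26.0194 15.2087 7.0908
31.3322 20.3213 10.4323 3.9333
36.2858 26.0194 14.8425 6.2785 1.7042
40.9044 31.3322 20.3213 9.7058 3.0274 0.4401
45.2107 36.2858 26.0194 14.4099 5.2574 0.8988 0.0000
49.2258 40.9044 31.3322 20.3213 8.8475 1.8356 0.0000 0.0000
52.9694 45.2107 36.2858 26.0194 14.2100 3.7486 0.0000 0.0000 0.0000
56.4599 49.2258 40.9044 31.3322 20.3213 7.6555 0.0000 0.0000 0.0000 0.0000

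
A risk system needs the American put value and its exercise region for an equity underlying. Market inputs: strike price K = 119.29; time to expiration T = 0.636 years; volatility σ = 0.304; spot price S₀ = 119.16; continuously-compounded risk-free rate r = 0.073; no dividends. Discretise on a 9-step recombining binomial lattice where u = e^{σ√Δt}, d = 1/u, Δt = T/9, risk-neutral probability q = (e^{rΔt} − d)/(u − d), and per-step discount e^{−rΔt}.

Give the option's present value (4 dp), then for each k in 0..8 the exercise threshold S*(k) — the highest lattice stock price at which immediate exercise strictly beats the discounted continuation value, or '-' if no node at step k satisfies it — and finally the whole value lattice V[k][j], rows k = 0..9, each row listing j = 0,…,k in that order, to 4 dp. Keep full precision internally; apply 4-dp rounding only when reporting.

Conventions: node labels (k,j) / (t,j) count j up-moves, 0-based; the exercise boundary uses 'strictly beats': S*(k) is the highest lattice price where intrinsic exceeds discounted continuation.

price = 9.6188
boundary = - - - 93.5063 86.2470 93.5063 86.2470 93.5063 101.3765
tree:
9.6188
13.7761 5.7501
19.1570 8.7818 2.9159
25.7837 13.0288 4.8190 1.1299
33.0430 18.6879 7.7618 2.0604 0.2536
39.7387 25.7837 12.1073 3.6946 0.5221 0.0000
45.9145 33.0430 18.1346 6.4797 1.0749 0.0000 0.0000
51.6110 39.7387 25.7837 11.0207 2.2131 0.0000 0.0000 0.0000
56.8651 45.9145 33.0430 17.9135 4.5564 0.0000 0.0000 0.0000 0.0000
61.7114 51.6110 39.7387 25.7837 9.3808 0.0000 0.0000 0.0000 0.0000 0.0000

Δt=0.07067  u=1.08417  d=0.92237  q=0.51177  discount=0.99485
step 9 (expiry): payoffs max(K−S,0) = 61.7114 51.6110 39.7387 25.7837 9.3808 0.0000 0.0000 0.0000 0.0000 0.0000
step 8: (k=8,j=0): S=62.4249, K−S=56.8651, hold=56.2513 ⇒ V=56.8651 exercise | (k=8,j=1): S=73.3755, K−S=45.9145, hold=45.3007 ⇒ V=45.9145 exercise | (k=8,j=2): S=86.2470, K−S=33.0430, hold=32.4292 ⇒ V=33.0430 exercise | (k=8,j=3): S=101.3765, K−S=17.9135, hold=17.2997 ⇒ V=17.9135 exercise | (k=8,j=4): S=119.1600, K−S=0.1300, hold=4.5564 ⇒ V=4.5564 continue | (k=8,j=5): S=140.0631, K−S=0.0000, hold=0.0000 ⇒ V=0.0000 continue | (k=8,j=6): S=164.6330, K−S=0.0000, hold=0.0000 ⇒ V=0.0000 continue | (k=8,j=7): S=193.5130, K−S=0.0000, hold=0.0000 ⇒ V=0.0000 continue | (k=8,j=8): S=227.4591, K−S=0.0000, hold=0.0000 ⇒ V=0.0000 continue  boundary S*=101.3765
step 7: (k=7,j=0): S=67.6790, K−S=51.6110, hold=50.9972 ⇒ V=51.6110 exercise | (k=7,j=1): S=79.5513, K−S=39.7387, hold=39.1249 ⇒ V=39.7387 exercise | (k=7,j=2): S=93.5063, K−S=25.7837, hold=25.1700 ⇒ V=25.7837 exercise | (k=7,j=3): S=109.9092, K−S=9.3808, hold=11.0207 ⇒ V=11.0207 continue | (k=7,j=4): S=129.1895, K−S=0.0000, hold=2.2131 ⇒ V=2.2131 continue | (k=7,j=5): S=151.8519, K−S=0.0000, hold=0.0000 ⇒ V=0.0000 continue | (k=7,j=6): S=178.4899, K−S=0.0000, hold=0.0000 ⇒ V=0.0000 continue | (k=7,j=7): S=209.8006, K−S=0.0000, hold=0.0000 ⇒ V=0.0000 continue  boundary S*=93.5063
step 6: (k=6,j=0): S=73.3755, K−S=45.9145, hold=45.3007 ⇒ V=45.9145 exercise | (k=6,j=1): S=86.2470, K−S=33.0430, hold=32.4292 ⇒ V=33.0430 exercise | (k=6,j=2): S=101.3765, K−S=17.9135, hold=18.1346 ⇒ V=18.1346 continue | (k=6,j=3): S=119.1600, K−S=0.1300, hold=6.4797 ⇒ V=6.4797 continue | (k=6,j=4): S=140.0631, K−S=0.0000, hold=1.0749 ⇒ V=1.0749 continue | (k=6,j=5): S=164.6330, K−S=0.0000, hold=0.0000 ⇒ V=0.0000 continue | (k=6,j=6): S=193.5130, K−S=0.0000, hold=0.0000 ⇒ V=0.0000 continue  boundary S*=86.2470
step 5: (k=5,j=0): S=79.5513, K−S=39.7387, hold=39.1249 ⇒ V=39.7387 exercise | (k=5,j=1): S=93.5063, K−S=25.7837, hold=25.2825 ⇒ V=25.7837 exercise | (k=5,j=2): S=109.9092, K−S=9.3808, hold=12.1073 ⇒ V=12.1073 continue | (k=5,j=3): S=129.1895, K−S=0.0000, hold=3.6946 ⇒ V=3.6946 continue | (k=5,j=4): S=151.8519, K−S=0.0000, hold=0.5221 ⇒ V=0.5221 continue | (k=5,j=5): S=178.4899, K−S=0.0000, hold=0.0000 ⇒ V=0.0000 continue  boundary S*=93.5063
step 4: (k=4,j=0): S=86.2470, K−S=33.0430, hold=32.4292 ⇒ V=33.0430 exercise | (k=4,j=1): S=101.3765, K−S=17.9135, hold=18.6879 ⇒ V=18.6879 continue | (k=4,j=2): S=119.1600, K−S=0.1300, hold=7.7618 ⇒ V=7.7618 continue | (k=4,j=3): S=140.0631, K−S=0.0000, hold=2.0604 ⇒ V=2.0604 continue | (k=4,j=4): S=164.6330, K−S=0.0000, hold=0.2536 ⇒ V=0.2536 continue  boundary S*=86.2470
step 3: (k=3,j=0): S=93.5063, K−S=25.7837, hold=25.5642 ⇒ V=25.7837 exercise | (k=3,j=1): S=109.9092, K−S=9.3808, hold=13.0288 ⇒ V=13.0288 continue | (k=3,j=2): S=129.1895, K−S=0.0000, hold=4.8190 ⇒ V=4.8190 continue | (k=3,j=3): S=151.8519, K−S=0.0000, hold=1.1299 ⇒ V=1.1299 continue  boundary S*=93.5063
step 2: (k=2,j=0): S=101.3765, K−S=17.9135, hold=19.1570 ⇒ V=19.1570 continue | (k=2,j=1): S=119.1600, K−S=0.1300, hold=8.7818 ⇒ V=8.7818 continue | (k=2,j=2): S=140.0631, K−S=0.0000, hold=2.9159 ⇒ V=2.9159 continue  boundary S*=-
step 1: (k=1,j=0): S=109.9092, K−S=9.3808, hold=13.7761 ⇒ V=13.7761 continue | (k=1,j=1): S=129.1895, K−S=0.0000, hold=5.7501 ⇒ V=5.7501 continue  boundary S*=-
step 0: (k=0,j=0): S=119.1600, K−S=0.1300, hold=9.6188 ⇒ V=9.6188 continue  boundary S*=-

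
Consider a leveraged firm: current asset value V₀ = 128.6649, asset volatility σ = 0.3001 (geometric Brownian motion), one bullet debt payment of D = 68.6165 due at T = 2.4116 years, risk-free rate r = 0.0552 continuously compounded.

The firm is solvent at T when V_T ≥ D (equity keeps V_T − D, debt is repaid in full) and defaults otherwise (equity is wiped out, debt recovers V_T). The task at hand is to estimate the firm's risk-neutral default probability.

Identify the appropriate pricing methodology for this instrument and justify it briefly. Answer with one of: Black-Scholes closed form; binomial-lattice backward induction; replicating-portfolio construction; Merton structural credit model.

Key observation: the asked-for credit quantity lives on the firm's capital structure — asset value, asset volatility, debt face 68.6165 — which is the structural model's domain.

framework: Merton structural credit model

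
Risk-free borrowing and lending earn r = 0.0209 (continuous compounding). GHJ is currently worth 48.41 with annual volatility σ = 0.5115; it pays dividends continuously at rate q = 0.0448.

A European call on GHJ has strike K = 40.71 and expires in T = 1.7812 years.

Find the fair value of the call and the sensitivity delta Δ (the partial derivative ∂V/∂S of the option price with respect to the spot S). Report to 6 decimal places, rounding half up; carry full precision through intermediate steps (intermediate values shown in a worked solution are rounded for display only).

σ√T = 0.5115·√1.7812 = 0.682656
d₁ = (ln(S/K) + (r−q+σ²/2)T) / (σ√T) = (ln(48.41/40.71) + (0.0209−0.0448+0.5115²/2)·1.7812) / 0.682656 = (0.173233 + 0.190439) / 0.682656 = 0.532730
d₂ = d₁ − σ√T = 0.532730 − 0.682656 = -0.149926
e^{−rT} = 0.963457
e^{−qT} = 0.923303
N(d₁) = 0.702890,  N(d₂) = 0.440412
Call price V = S·e^{−qT}·N(d₁) − K·e^{−rT}·N(d₂) = 31.417140 − 17.273977 = 14.143163
Δ = e^{−qT}·N(d₁) = 0.648980

price = 14.143163
Δ = 0.648980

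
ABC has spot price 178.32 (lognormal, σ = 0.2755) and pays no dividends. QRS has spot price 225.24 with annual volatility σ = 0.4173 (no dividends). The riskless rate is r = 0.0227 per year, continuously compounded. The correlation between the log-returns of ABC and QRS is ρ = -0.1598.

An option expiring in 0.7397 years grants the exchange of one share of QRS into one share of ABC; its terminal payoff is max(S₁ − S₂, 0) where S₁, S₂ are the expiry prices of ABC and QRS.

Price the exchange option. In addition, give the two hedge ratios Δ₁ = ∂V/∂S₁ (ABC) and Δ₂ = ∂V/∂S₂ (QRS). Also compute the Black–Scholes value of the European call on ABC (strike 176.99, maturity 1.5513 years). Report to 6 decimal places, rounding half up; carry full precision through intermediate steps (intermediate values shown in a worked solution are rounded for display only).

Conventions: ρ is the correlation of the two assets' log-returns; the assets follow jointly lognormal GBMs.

σ_eff = √(σ₁² + σ₂² − 2ρσ₁σ₂) = √(0.2755² + 0.4173² − 2·-0.1598·0.2755·0.4173) = 0.535521
d₁ = (ln(S₁/S₂) + (q₂ − q₁ + σ_eff²/2)T) / (σ_eff√T) = (ln(178.32/225.24) + (0.0 − 0.0 + 0.143391)·0.7397) / 0.460579 = -0.276869
d₂ = d₁ − σ_eff√T = -0.276869 − 0.460579 = -0.737448
N(d₁) = 0.390940,  N(d₂) = 0.230425
V = S₁·e^{−q₁T}·N(d₁) − S₂·e^{−q₂T}·N(d₂) = 69.712464 − 51.900891 = 17.811573
Δ₁ = e^{−q₁T}·N(d₁) = 0.390940;  Δ₂ = −e^{−q₂T}·N(d₂) = -0.230425
[vanilla: ABC call K=176.99]
σ√T = 0.2755·√1.5513 = 0.343139
d₁ = (ln(S/K) + (r+σ²/2)T) / (σ√T) = (ln(178.32/176.99) + (0.0227+0.2755²/2)·1.5513) / 0.343139 = (0.007486 + 0.094087) / 0.343139 = 0.296012
d₂ = d₁ − σ√T = 0.296012 − 0.343139 = -0.047127
e^{−rT} = 0.965398
N(d₁) = 0.616389,  N(d₂) = 0.481206
price = S·N(d₁) − K·e^{−rT}·N(d₂) = 109.914557 − 82.221676 = 27.692881

exchange price = 17.811573
Δ1 = 0.390940
Δ2 = -0.230425
price(ABC call K=176.99) = 27.692881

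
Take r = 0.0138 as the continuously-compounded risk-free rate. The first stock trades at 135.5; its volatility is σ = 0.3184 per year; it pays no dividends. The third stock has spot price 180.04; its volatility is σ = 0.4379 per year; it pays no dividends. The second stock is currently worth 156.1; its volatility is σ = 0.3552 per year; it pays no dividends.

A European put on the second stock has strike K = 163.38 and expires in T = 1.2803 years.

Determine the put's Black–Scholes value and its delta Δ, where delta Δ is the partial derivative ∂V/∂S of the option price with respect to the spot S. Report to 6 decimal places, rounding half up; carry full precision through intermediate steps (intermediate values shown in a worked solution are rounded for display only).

price = 27.482671
Δ = -0.447689

σ√T = 0.3552·√1.2803 = 0.401910
d₁ = (ln(S/K) + (r+σ²/2)T) / (σ√T) = (ln(156.1/163.38) + (0.0138+0.3552²/2)·1.2803) / 0.401910 = (-0.045582 + 0.098434) / 0.401910 = 0.131502
d₂ = d₁ − σ√T = 0.131502 − 0.401910 = -0.270408
e^{−rT} = 0.982487
N(−d₁) = 0.447689,  N(−d₂) = 0.606577
Put price V = K·e^{−rT}·N(−d₂) − S·N(−d₁) = 97.366932 − 69.884261 = 27.482671
Δ = −N(−d₁) = -0.447689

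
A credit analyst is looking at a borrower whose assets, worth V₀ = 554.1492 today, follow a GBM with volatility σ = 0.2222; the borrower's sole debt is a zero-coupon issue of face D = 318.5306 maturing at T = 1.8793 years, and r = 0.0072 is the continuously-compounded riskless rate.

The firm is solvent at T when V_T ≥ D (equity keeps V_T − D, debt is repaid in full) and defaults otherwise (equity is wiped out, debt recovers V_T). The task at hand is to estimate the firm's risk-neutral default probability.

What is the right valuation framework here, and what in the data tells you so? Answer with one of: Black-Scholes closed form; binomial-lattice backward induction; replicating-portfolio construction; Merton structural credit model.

framework: Merton structural credit model

Key observation: the data describe a firm's assets (V₀ = 554.1492, GBM) and a single zero-coupon debt of face 318.5306, so credit quantities follow from equity-as-call in the structural model.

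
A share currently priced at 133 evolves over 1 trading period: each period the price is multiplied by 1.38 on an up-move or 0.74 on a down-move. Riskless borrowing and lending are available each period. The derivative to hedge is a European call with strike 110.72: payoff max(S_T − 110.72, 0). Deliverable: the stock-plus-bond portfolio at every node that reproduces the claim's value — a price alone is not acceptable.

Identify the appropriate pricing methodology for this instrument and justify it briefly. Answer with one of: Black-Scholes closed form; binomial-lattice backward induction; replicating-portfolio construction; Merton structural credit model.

Key observation: the deliverable is the dynamic trading strategy on the 1-step tree (spot 133, moves 1.38 and 0.74), so the valuation must go through the node-by-node replicating-portfolio solve.

framework: replicating-portfolio construction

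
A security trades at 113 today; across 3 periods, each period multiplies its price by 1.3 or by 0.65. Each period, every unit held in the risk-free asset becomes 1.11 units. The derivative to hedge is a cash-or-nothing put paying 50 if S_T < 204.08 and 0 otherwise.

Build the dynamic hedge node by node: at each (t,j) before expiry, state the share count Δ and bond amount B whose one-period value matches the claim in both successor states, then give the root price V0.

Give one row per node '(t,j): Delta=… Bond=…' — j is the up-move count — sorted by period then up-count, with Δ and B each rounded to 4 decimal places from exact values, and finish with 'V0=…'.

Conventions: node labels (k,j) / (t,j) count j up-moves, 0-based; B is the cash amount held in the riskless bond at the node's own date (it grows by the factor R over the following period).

No-arbitrage ⇒ martingale measure with p* = (R−d)/(u−d) = 0.7077.
Expiry values: V(3,0)=50.0000, V(3,1)=50.0000, V(3,2)=50.0000, V(3,3)=0.0000
(2,0): S=47.7425. Δ = (V_up−V_dn)/(S_up−S_dn) = (50.0000−50.0000)/(62.0653−31.0326) = 0.0000. V = [p*·50.0000 + (1−p*)·50.0000]/1.11 = 45.0450. B = V − Δ·S = 45.0450.
(2,1): S=95.4850. Δ = (V_up−V_dn)/(S_up−S_dn) = (50.0000−50.0000)/(124.1305−62.0653) = 0.0000. V = [p*·50.0000 + (1−p*)·50.0000]/1.11 = 45.0450. B = V − Δ·S = 45.0450.
(2,2): S=190.9700. Δ = (V_up−V_dn)/(S_up−S_dn) = (0.0000−50.0000)/(248.2610−124.1305) = -0.4028. V = [p*·0.0000 + (1−p*)·50.0000]/1.11 = 13.1670. B = V − Δ·S = 90.0901.
(1,0): S=73.4500. Δ = (V_up−V_dn)/(S_up−S_dn) = (45.0450−45.0450)/(95.4850−47.7425) = 0.0000. V = [p*·45.0450 + (1−p*)·45.0450]/1.11 = 40.5811. B = V − Δ·S = 40.5811.
(1,1): S=146.9000. Δ = (V_up−V_dn)/(S_up−S_dn) = (13.1670−45.0450)/(190.9700−95.4850) = -0.3339. V = [p*·13.1670 + (1−p*)·45.0450]/1.11 = 20.2569. B = V − Δ·S = 69.3001.
(0,0): S=113.0000. Δ = (V_up−V_dn)/(S_up−S_dn) = (20.2569−40.5811)/(146.9000−73.4500) = -0.2767. V = [p*·20.2569 + (1−p*)·40.5811]/1.11 = 23.6017. B = V − Δ·S = 54.8696.
As a check, the time-0 holding Δ(0,0)·S0 + B(0,0) comes to 23.6017 — exactly V0.

(0,0): Delta=-0.2767 Bond=54.8696
(1,0): Delta=0.0000 Bond=40.5811
(1,1): Delta=-0.3339 Bond=69.3001
(2,0): Delta=0.0000 Bond=45.0450
(2,1): Delta=0.0000 Bond=45.0450
(2,2): Delta=-0.4028 Bond=90.0901
V0=23.6017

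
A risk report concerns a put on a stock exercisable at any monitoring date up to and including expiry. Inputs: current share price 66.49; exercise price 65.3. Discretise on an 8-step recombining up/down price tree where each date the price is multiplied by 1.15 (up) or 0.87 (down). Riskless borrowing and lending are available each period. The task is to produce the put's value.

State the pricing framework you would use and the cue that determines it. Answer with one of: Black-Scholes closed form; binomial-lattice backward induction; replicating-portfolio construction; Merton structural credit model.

Key observation: an American put (K = 65.3, S₀ = 66.49) on a 8-date tree has no closed form — the optimal stopping decision is embedded and must be resolved recursively from expiry.

framework: binomial-lattice backward induction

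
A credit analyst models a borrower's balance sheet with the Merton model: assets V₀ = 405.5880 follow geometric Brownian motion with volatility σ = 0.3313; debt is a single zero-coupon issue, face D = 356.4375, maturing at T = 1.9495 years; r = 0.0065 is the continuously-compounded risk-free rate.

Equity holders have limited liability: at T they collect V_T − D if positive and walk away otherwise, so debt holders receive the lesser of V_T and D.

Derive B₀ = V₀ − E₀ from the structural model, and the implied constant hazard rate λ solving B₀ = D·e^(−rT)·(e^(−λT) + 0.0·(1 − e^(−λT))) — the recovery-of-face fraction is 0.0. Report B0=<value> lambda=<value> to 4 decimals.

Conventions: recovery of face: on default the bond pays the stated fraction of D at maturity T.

B0=306.3202 lambda=0.0712

Equity is a call on the firm's assets struck at D = 356.4375:
d₁ = [ln(V₀/D) + (r + σ²/2)T] / (σ√T)
   = [ln(405.5880/356.4375) + (0.0065 + 0.5·0.3313²)·1.9495] / (0.3313·√1.9495)
   = [0.129179 + 0.119660] / 0.462576 = 0.537942
d₂ = d₁ − σ√T = 0.537942 − 0.462576 = 0.075366
N(d₁) = 0.704691,  N(d₂) = 0.530038,  e^(−rT) = 0.987408
E₀ = V₀·N(d₁) − D·e^(−rT)·N(d₂)
   = 405.5880·0.704691 − 356.4375·0.987408·0.530038 = 99.267797
B₀ = V₀ − E₀ = 405.5880 − 99.267797 = 306.320203
e^(−λT) = (B₀·e^(rT)/D − 0)/(1 − 0) = (306.3202·1.012752/356.4375 − 0)/1 = 0.87035318
λ = −ln(0.87035318)/1.9495 = 0.071227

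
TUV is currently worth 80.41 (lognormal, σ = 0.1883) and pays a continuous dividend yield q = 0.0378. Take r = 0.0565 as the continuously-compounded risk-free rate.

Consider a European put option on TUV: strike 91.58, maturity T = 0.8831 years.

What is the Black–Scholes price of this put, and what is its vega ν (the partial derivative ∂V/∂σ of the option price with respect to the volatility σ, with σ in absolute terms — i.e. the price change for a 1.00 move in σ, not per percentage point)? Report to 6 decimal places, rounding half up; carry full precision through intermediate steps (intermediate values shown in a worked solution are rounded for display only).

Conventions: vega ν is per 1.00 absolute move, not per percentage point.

price = 11.641868
ν = 25.018102

σ√T = 0.1883·√0.8831 = 0.176952
d₁ = (ln(S/K) + (r−q+σ²/2)T) / (σ√T) = (ln(80.41/91.58) + (0.0565−0.0378+0.1883²/2)·0.8831) / 0.176952 = (-0.130074 + 0.032170) / 0.176952 = -0.553283
d₂ = d₁ − σ√T = -0.553283 − 0.176952 = -0.730234
e^{−rT} = 0.951329
e^{−qT} = 0.967170
N(−d₁) = 0.709965,  N(−d₂) = 0.767377
Put price V = K·e^{−rT}·N(−d₂) − S·e^{−qT}·N(−d₁) = 66.855936 − 55.214068 = 11.641868
φ(d₁) = (1/√(2π))·e^{−d₁²/2} = 0.342323
ν = S·e^{−qT}·φ(d₁)·√T = 25.018102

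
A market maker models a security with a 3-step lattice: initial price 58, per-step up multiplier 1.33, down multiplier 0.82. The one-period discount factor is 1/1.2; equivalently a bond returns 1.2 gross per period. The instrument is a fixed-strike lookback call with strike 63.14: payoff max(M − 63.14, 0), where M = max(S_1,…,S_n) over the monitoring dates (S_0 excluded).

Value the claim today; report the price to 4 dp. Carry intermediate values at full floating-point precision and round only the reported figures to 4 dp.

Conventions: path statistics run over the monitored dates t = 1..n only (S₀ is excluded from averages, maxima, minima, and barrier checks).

Risk-neutral up-probability p* = (R−d)/(u−d) = (1.2−0.82)/(1.33−0.82) = 0.7451; the claim prices as the p*-weighted sum of path payoffs discounted by R^3.
Enumerate all 2^3 = 8 price paths (U = up ×1.33, D = down ×0.82); each path with k up-moves has probability p*^k·(1−p*)^(3−k).
DDD: M=47.5600, payoff=0.0000, prob=0.016562
UDD: M=77.1400, payoff=14.0000, prob=0.048413
DUD: M=63.2548, payoff=0.1148, prob=0.048413
UUD: M=102.5962, payoff=39.4562, prob=0.141514
DDU: M=51.8689, payoff=0.0000, prob=0.048413
UDU: M=84.1289, payoff=20.9889, prob=0.141514
DUU: M=84.1289, payoff=20.9889, prob=0.141514
UUU: M=136.4529, payoff=73.3129, prob=0.413657
Price = Σ prob·payoff / R^3 = 42.533804 / 1.728000 = 24.6145

price = 24.6145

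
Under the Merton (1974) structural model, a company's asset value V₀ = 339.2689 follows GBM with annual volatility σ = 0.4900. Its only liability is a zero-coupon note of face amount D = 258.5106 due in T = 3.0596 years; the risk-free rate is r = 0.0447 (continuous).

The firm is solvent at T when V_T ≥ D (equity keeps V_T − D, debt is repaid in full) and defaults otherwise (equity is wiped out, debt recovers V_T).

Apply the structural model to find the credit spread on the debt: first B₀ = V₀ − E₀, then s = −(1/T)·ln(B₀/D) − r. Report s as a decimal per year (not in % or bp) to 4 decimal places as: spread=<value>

With assets at 339.2689 and a single debt payment of 258.5106 at 3.0596 years:
d₁ = [ln(V₀/D) + (r + σ²/2)T] / (σ√T)
   = [ln(339.2689/258.5106) + (0.0447 + 0.5·0.4900²)·3.0596] / (0.4900·√3.0596)
   = [0.271856 + 0.504069] / 0.857094 = 0.905298
d₂ = d₁ − σ√T = 0.905298 − 0.857094 = 0.048204
N(d₁) = 0.817346,  N(d₂) = 0.519223,  e^(−rT) = 0.872176
E₀ = V₀·N(d₁) − D·e^(−rT)·N(d₂)
   = 339.2689·0.817346 − 258.5106·0.872176·0.519223 = 160.232602
B₀ = V₀ − E₀ = 339.2689 − 160.232602 = 179.036298
spread = −(1/T)·ln(B₀/D) − r = −(1/3.0596)·ln(179.036298/258.5106) − 0.0447 = 0.07536410

spread=0.0754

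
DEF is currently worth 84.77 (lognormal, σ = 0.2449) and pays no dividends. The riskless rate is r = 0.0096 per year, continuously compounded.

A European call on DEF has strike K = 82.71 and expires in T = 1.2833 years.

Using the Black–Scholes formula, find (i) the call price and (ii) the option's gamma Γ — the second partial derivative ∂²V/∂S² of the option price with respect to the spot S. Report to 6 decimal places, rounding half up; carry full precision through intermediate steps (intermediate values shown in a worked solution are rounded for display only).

σ√T = 0.2449·√1.2833 = 0.277430
d₁ = (ln(S/K) + (r+σ²/2)T) / (σ√T) = (ln(84.77/82.71) + (0.0096+0.2449²/2)·1.2833) / 0.277430 = (0.024601 + 0.050803) / 0.277430 = 0.271797
d₂ = d₁ − σ√T = 0.271797 − 0.277430 = -0.005633
e^{−rT} = 0.987756
N(d₁) = 0.607111,  N(d₂) = 0.497753
Call price V = S·N(d₁) − K·e^{−rT}·N(d₂) = 51.464787 − 40.665056 = 10.799731
φ(d₁) = (1/√(2π))·e^{−d₁²/2} = 0.384475
Γ = φ(d₁) / (S·σ·√T) = 0.016348

price = 10.799731
Γ = 0.016348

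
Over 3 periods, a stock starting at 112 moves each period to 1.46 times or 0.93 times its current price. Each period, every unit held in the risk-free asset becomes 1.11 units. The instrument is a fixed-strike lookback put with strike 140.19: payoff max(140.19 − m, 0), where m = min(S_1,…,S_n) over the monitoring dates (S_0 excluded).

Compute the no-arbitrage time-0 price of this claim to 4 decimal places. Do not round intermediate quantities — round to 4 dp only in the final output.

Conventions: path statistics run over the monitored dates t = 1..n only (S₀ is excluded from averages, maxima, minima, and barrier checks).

price = 21.1504

No-arbitrage gives p* = (R−d)/(u−d) = 0.3396: enumerate every path, weight its payoff by its p*-probability, and discount by R^3.
Enumerate all 2^3 = 8 price paths (U = up ×1.46, D = down ×0.93); each path with k up-moves has probability p*^k·(1−p*)^(3−k).
DDD: m=90.0880, payoff=50.1020, prob=0.287989
UDD: m=141.4284, payoff=0.0000, prob=0.148109
DUD: m=104.1600, payoff=36.0300, prob=0.148109
UUD: m=163.5200, payoff=0.0000, prob=0.076170
DDU: m=96.8688, payoff=43.3212, prob=0.148109
UDU: m=152.0736, payoff=0.0000, prob=0.076170
DUU: m=104.1600, payoff=36.0300, prob=0.076170
UUU: m=163.5200, payoff=0.0000, prob=0.039173
Price = Σ prob·payoff / R^3 = 28.925879 / 1.367631 = 21.1504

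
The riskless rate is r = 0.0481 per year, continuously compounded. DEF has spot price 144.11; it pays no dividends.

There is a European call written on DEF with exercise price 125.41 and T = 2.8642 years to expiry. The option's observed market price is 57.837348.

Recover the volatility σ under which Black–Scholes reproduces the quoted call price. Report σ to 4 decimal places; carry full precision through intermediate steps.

sigma = 0.4570

At σ = 0.4570 the Black–Scholes value reproduces the quote:
σ√T = 0.457·√2.8642 = 0.773424
d₁ = (ln(S/K) + (r+σ²/2)T) / (σ√T) = (ln(144.11/125.41) + (0.0481+0.457²/2)·2.8642) / 0.773424 = (0.138989 + 0.436861) / 0.773424 = 0.744545
d₂ = d₁ − σ√T = 0.744545 − 0.773424 = -0.028879
e^{−rT} = 0.871301
N(d₁) = 0.771727,  N(d₂) = 0.488480
V = S·N(d₁) − K·e^{−rT}·N(d₂) = 111.213514 − 53.376166 = 57.837348 (matching the quote); vega is positive throughout, so no other σ reproduces this price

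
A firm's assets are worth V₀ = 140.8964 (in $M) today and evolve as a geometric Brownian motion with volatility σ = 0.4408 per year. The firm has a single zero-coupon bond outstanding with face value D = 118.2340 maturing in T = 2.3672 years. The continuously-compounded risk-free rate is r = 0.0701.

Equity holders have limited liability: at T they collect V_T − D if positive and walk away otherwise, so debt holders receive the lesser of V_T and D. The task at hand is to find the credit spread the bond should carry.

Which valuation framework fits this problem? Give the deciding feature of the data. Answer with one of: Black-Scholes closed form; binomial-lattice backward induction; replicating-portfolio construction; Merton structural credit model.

Key observation: assets follow a GBM and default happens iff V_T < 118.2340; valuing claims on that split (equity as a call, risky debt as the residual) is the structural model's definition.

framework: Merton structural credit model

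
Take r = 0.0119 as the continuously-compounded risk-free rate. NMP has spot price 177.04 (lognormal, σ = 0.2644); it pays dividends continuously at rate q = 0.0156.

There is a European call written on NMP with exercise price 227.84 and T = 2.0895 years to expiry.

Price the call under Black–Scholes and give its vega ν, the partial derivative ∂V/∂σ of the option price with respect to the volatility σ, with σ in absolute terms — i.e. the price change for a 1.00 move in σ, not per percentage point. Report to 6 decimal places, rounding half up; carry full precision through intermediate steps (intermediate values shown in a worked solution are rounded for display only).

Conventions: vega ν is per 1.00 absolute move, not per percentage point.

σ√T = 0.2644·√2.0895 = 0.382193
d₁ = (ln(S/K) + (r−q+σ²/2)T) / (σ√T) = (ln(177.04/227.84) + (0.0119−0.0156+0.2644²/2)·2.0895) / 0.382193 = (-0.252268 + 0.065305) / 0.382193 = -0.489186
d₂ = d₁ − σ√T = -0.489186 − 0.382193 = -0.871379
e^{−rT} = 0.975442
e^{−qT} = 0.967929
N(d₁) = 0.312355,  N(d₂) = 0.191774
Call price V = S·e^{−qT}·N(d₁) − K·e^{−rT}·N(d₂) = 53.525854 − 42.620666 = 10.905187
φ(d₁) = (1/√(2π))·e^{−d₁²/2} = 0.353953
ν = S·e^{−qT}·φ(d₁)·√T = 87.676330

price = 10.905187
ν = 87.676330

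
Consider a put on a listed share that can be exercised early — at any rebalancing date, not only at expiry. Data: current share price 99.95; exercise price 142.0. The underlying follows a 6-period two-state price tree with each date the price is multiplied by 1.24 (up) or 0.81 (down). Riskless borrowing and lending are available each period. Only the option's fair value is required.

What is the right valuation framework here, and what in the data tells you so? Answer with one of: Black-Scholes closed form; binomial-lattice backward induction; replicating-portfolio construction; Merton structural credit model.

framework: binomial-lattice backward induction

Key observation: the defining feature is the embedded early-exercise option across 6 discrete dates on the spot-99.95 tree; pricing the strike-142 put means working backward with an exercise test at every node.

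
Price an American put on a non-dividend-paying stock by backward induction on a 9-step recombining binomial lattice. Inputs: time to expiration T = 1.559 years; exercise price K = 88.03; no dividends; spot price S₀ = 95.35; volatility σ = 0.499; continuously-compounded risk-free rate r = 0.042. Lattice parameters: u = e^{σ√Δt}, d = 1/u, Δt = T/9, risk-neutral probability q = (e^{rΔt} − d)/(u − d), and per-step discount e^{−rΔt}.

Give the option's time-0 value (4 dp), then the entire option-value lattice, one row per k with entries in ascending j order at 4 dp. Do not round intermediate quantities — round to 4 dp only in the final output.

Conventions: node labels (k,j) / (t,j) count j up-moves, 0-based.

params: Δt=0.17322 u=1.23082 d=0.81246 q=0.46572 e^(-rΔt)=0.99275
t_9 payoffs: 73.3219 65.7482 54.2747 36.8933 10.5616 0.0000 0.0000 0.0000 0.0000 0.0000
k=8: node(8,0) S=18.1031 payoff=69.9269 vs cont=69.2887 → 69.9269 [stop]  node(8,1) S=27.4249 payoff=60.6051 vs cont=59.9670 → 60.6051 [stop]  node(8,2) S=41.5468 payoff=46.4832 vs cont=45.8451 → 46.4832 [stop]  node(8,3) S=62.9403 payoff=25.0897 vs cont=24.4516 → 25.0897 [stop]  node(8,4) S=95.3500 payoff=0.0000 vs cont=5.6019 → 5.6019 [wait]  node(8,5) S=144.4483 payoff=0.0000 vs cont=0.0000 → 0.0000 [wait]  node(8,6) S=218.8287 payoff=0.0000 vs cont=0.0000 → 0.0000 [wait]  node(8,7) S=331.5095 payoff=0.0000 vs cont=0.0000 → 0.0000 [wait]  node(8,8) S=502.2127 payoff=0.0000 vs cont=0.0000 → 0.0000 [wait]
k=7: node(7,0) S=22.2818 payoff=65.7482 vs cont=65.1101 → 65.7482 [stop]  node(7,1) S=33.7553 payoff=54.2747 vs cont=53.6366 → 54.2747 [stop]  node(7,2) S=51.1367 payoff=36.8933 vs cont=36.2551 → 36.8933 [stop]  node(7,3) S=77.4684 payoff=10.5616 vs cont=15.8978 → 15.8978 [wait]  node(7,4) S=117.3590 payoff=0.0000 vs cont=2.9713 → 2.9713 [wait]  node(7,5) S=177.7904 payoff=0.0000 vs cont=0.0000 → 0.0000 [wait]  node(7,6) S=269.3395 payoff=0.0000 vs cont=0.0000 → 0.0000 [wait]  node(7,7) S=408.0297 payoff=0.0000 vs cont=0.0000 → 0.0000 [wait]
k=6: node(6,0) S=27.4249 payoff=60.6051 vs cont=59.9670 → 60.6051 [stop]  node(6,1) S=41.5468 payoff=46.4832 vs cont=45.8451 → 46.4832 [stop]  node(6,2) S=62.9403 payoff=25.0897 vs cont=26.9187 → 26.9187 [wait]  node(6,3) S=95.3500 payoff=0.0000 vs cont=9.8061 → 9.8061 [wait]  node(6,4) S=144.4483 payoff=0.0000 vs cont=1.5760 → 1.5760 [wait]  node(6,5) S=218.8287 payoff=0.0000 vs cont=0.0000 → 0.0000 [wait]  node(6,6) S=331.5095 payoff=0.0000 vs cont=0.0000 → 0.0000 [wait]
k=5: node(5,0) S=33.7553 payoff=54.2747 vs cont=53.6366 → 54.2747 [stop]  node(5,1) S=51.1367 payoff=36.8933 vs cont=37.1008 → 37.1008 [wait]  node(5,2) S=77.4684 payoff=10.5616 vs cont=18.8117 → 18.8117 [wait]  node(5,3) S=117.3590 payoff=0.0000 vs cont=5.9299 → 5.9299 [wait]  node(5,4) S=177.7904 payoff=0.0000 vs cont=0.8359 → 0.8359 [wait]  node(5,5) S=269.3395 payoff=0.0000 vs cont=0.0000 → 0.0000 [wait]
k=4: node(4,0) S=41.5468 payoff=46.4832 vs cont=45.9411 → 46.4832 [stop]  node(4,1) S=62.9403 payoff=25.0897 vs cont=28.3760 → 28.3760 [wait]  node(4,2) S=95.3500 payoff=0.0000 vs cont=12.7195 → 12.7195 [wait]  node(4,3) S=144.4483 payoff=0.0000 vs cont=3.5318 → 3.5318 [wait]  node(4,4) S=218.8287 payoff=0.0000 vs cont=0.4434 → 0.4434 [wait]
k=3: node(3,0) S=51.1367 payoff=36.8933 vs cont=37.7745 → 37.7745 [wait]  node(3,1) S=77.4684 payoff=10.5616 vs cont=20.9317 → 20.9317 [wait]  node(3,2) S=117.3590 payoff=0.0000 vs cont=8.3794 → 8.3794 [wait]  node(3,3) S=177.7904 payoff=0.0000 vs cont=2.0783 → 2.0783 [wait]
k=2: node(2,0) S=62.9403 payoff=25.0897 vs cont=29.7135 → 29.7135 [wait]  node(2,1) S=95.3500 payoff=0.0000 vs cont=14.9765 → 14.9765 [wait]  node(2,2) S=144.4483 payoff=0.0000 vs cont=5.4054 → 5.4054 [wait]
k=1: node(1,0) S=77.4684 payoff=10.5616 vs cont=22.6846 → 22.6846 [wait]  node(1,1) S=117.3590 payoff=0.0000 vs cont=10.4428 → 10.4428 [wait]
k=0: node(0,0) S=95.3500 payoff=0.0000 vs cont=16.8603 → 16.8603 [wait]

price = 16.8603
tree:
16.8603
22.6846 10.4428
29.7135 14.9765 5.4054
37.7745 20.9317 8.3794 2.0783
46.4832 28.3760 12.7195 3.5318 0.4434
54.2747 37.1008 18.8117 5.9299 0.8359 0.0000
60.6051 46.4832 26.9187 9.8061 1.5760 0.0000 0.0000
65.7482 54.2747 36.8933 15.8978 2.9713 0.0000 0.0000 0.0000
69.9269 60.6051 46.4832 25.0897 5.6019 0.0000 0.0000 0.0000 0.0000
73.3219 65.7482 54.2747 36.8933 10.5616 0.0000 0.0000 0.0000 0.0000 0.0000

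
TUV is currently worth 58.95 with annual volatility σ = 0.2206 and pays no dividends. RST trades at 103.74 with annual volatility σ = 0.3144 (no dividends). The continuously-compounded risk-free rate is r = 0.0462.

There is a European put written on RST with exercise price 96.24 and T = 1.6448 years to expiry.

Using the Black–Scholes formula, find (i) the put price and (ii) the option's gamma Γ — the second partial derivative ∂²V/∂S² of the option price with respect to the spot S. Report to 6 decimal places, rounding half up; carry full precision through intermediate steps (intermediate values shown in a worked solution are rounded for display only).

price = 9.194290
Γ = 0.008079

σ√T = 0.3144·√1.6448 = 0.403217
d₁ = (ln(S/K) + (r+σ²/2)T) / (σ√T) = (ln(103.74/96.24) + (0.0462+0.3144²/2)·1.6448) / 0.403217 = (0.075043 + 0.157282) / 0.403217 = 0.576177
d₂ = d₁ − σ√T = 0.576177 − 0.403217 = 0.172960
e^{−rT} = 0.926826
N(−d₁) = 0.282248,  N(−d₂) = 0.431341
Put price V = K·e^{−rT}·N(−d₂) − S·N(−d₁) = 38.474672 − 29.280382 = 9.194290
φ(d₁) = (1/√(2π))·e^{−d₁²/2} = 0.337926
Γ = φ(d₁) / (S·σ·√T) = 0.008079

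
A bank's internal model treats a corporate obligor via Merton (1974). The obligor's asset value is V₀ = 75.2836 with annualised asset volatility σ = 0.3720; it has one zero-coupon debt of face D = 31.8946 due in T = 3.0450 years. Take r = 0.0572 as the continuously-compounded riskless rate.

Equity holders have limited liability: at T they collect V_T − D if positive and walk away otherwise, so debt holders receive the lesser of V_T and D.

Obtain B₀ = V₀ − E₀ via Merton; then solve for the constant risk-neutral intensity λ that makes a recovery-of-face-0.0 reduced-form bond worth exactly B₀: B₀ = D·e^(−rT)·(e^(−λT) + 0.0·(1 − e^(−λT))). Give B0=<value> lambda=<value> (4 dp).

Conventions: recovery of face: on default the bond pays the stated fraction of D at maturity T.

B0=26.1310 lambda=0.0083

Equity is a call on the firm's assets struck at D = 31.8946:
d₁ = [ln(V₀/D) + (r + σ²/2)T] / (σ√T)
   = [ln(75.2836/31.8946) + (0.0572 + 0.5·0.3720²)·3.0450] / (0.3720·√3.0450)
   = [0.858826 + 0.384864] / 0.649137 = 1.915911
d₂ = d₁ − σ√T = 1.915911 − 0.649137 = 1.266773
N(d₁) = 0.972312,  N(d₂) = 0.897382,  e^(−rT) = 0.840151
E₀ = V₀·N(d₁) − D·e^(−rT)·N(d₂)
   = 75.2836·0.972312 − 31.8946·0.840151·0.897382 = 49.152644
B₀ = V₀ − E₀ = 75.2836 − 49.152644 = 26.130956
e^(−λT) = (B₀·e^(rT)/D − 0)/(1 − 0) = (26.1310·1.190263/31.8946 − 0)/1 = 0.97517302
λ = −ln(0.97517302)/3.0450 = 0.008256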